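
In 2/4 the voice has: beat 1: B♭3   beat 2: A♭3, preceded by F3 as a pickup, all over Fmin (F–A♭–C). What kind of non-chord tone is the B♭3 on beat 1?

Appoggiatura.

The harmony at that moment is F minor triad (F, A♭, C); B♭3 is not a chord tone.
It is approached by leap up from F3 and left by step down to A♭3.
Leap in, step out, metrically accented — an appoggiatura.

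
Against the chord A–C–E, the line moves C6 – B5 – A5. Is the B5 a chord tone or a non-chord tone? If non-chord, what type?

Non-chord tone — a passing tone.

The harmony at that moment is A minor triad (A, C, E); B5 is not a chord tone.
It is approached by step down from C6 and left by step down to A5.
Step in, step out in the same direction — a passing tone.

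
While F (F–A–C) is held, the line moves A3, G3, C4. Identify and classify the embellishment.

G3 is an escape tone.

The harmony at that moment is F major triad (F, A, C); G3 is not a chord tone.
It is approached by step down from A3 and left by leap up to C4.
Step in, leap out — an escape tone.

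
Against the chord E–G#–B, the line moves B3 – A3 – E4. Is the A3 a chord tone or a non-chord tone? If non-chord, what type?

Non-chord tone — an escape tone.

The harmony at that moment is E major triad (E, G#, B); A3 is not a chord tone.
It is approached by step down from B3 and left by leap up to E4.
Step in, leap out — an escape tone.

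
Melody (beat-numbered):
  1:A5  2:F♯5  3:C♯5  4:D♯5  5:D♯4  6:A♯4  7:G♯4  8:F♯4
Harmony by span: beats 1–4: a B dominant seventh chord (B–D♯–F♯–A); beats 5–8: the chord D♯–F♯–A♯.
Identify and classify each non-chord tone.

The harmony at that moment is B dominant seventh chord (B, D♯, F♯, A); C♯5 is not a chord tone.
It is approached by leap down from F♯5 and left by step up to D♯5.
Leap in, step out — an appoggiatura.
The harmony at that moment is D♯ minor triad (D♯, F♯, A♯); G♯4 is not a chord tone.
It is approached by step down from A♯4 and left by step down to F♯4.
Step in, step out in the same direction — a passing tone.

C♯5 (beat 3) — appoggiatura; G♯4 (beat 7) — passing tone.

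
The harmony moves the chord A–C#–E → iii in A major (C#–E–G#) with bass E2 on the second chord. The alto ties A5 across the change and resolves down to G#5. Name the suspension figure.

At the second chord the bass is E2. The suspended A5 lies a fourth above the bass; after resolving down by step to G#5, the interval above the bass becomes a third.
Suspension figures are named by those two intervals: 4–3.

4–3 suspension.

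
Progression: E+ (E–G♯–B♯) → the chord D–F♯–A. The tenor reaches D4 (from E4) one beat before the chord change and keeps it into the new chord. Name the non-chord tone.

D4 is an anticipation.

The harmony at that moment is E augmented triad (E, G♯, B♯); D4 is not a chord tone.
It is approached by step down from E4 and then sustained as the same pitch into the next harmony.
Arriving early and becoming a chord tone when the harmony changes — an anticipation.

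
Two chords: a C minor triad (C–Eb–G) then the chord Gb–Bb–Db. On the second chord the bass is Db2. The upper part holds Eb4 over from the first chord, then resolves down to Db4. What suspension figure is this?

At the second chord the bass is Db2. The suspended Eb4 lies a ninth above the bass; after resolving down by step to Db4, the interval above the bass becomes an octave.
Suspension figures are named by those two intervals: 9–8.

9–8 suspension.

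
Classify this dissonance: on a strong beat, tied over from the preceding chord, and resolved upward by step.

Approach: by preparation — the pitch is first a chord tone, then held (tied or repeated) while the harmony changes under it. Departure: up by step. Metric position: strong.
A prepared dissonance that resolves upward by step — a retardation. (The same figure resolving downward would be a suspension.)

Retardation.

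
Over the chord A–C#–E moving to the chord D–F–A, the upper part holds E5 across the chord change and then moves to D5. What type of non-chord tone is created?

E5 is a suspension.

The harmony at that moment is D minor triad (D, F, A); E5 is not a chord tone.
It is held over (the same pitch as the preceding E5) and left by step down to D5.
Held over from the previous chord and resolving down by step — a suspension.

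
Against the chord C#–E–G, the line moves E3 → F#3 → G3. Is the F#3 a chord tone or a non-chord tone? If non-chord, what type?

Non-chord tone — a passing tone.

The harmony at that moment is C# diminished triad (C#, E, G); F#3 is not a chord tone.
It is approached by step up from E3 and left by step up to G3.
Step in, step out in the same direction — a passing tone.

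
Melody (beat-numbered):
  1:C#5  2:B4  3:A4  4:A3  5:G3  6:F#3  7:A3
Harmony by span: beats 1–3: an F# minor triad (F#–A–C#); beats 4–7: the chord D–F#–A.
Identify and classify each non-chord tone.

B4 (beat 2) — passing tone; G3 (beat 5) — passing tone.

The harmony at that moment is F# minor triad (F#, A, C#); B4 is not a chord tone.
It is approached by step down from C#5 and left by step down to A4.
Step in, step out in the same direction — a passing tone.
The harmony at that moment is D major triad (D, F#, A); G3 is not a chord tone.
It is approached by step down from A3 and left by step down to F#3.
Step in, step out in the same direction — a passing tone.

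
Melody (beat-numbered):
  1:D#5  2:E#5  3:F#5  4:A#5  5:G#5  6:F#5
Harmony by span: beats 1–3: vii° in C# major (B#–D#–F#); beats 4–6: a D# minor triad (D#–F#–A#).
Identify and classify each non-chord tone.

E#5 (beat 2) — passing tone; G#5 (beat 5) — passing tone.

The harmony at that moment is B# diminished triad (B#, D#, F#); E#5 is not a chord tone.
It is approached by step up from D#5 and left by step up to F#5.
Step in, step out in the same direction — a passing tone.
The harmony at that moment is D# minor triad (D#, F#, A#); G#5 is not a chord tone.
It is approached by step down from A#5 and left by step down to F#5.
Step in, step out in the same direction — a passing tone.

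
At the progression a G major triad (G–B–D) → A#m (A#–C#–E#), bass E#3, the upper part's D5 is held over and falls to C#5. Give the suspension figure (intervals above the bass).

At the second chord the bass is E#3. The suspended D5 lies a seventh above the bass; after resolving down by step to C#5, the interval above the bass becomes a sixth.
Suspension figures are named by those two intervals: 7–6.

7–6 suspension.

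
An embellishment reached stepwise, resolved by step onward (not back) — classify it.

Passing tone.

Approach: by step. Departure: by step, continuing in the same direction.
Stepwise on both sides with no change of direction means the note fills in the space between two different chord tones — a passing tone. (Had it turned back to its starting note it would be a neighbor tone instead.)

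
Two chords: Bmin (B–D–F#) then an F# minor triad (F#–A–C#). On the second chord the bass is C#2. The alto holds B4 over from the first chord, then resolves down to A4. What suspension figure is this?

At the second chord the bass is C#2. The suspended B4 lies a seventh above the bass; after resolving down by step to A4, the interval above the bass becomes a sixth.
Suspension figures are named by those two intervals: 7–6.

7–6 suspension.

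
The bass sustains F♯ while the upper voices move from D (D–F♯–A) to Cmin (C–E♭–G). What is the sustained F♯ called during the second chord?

The harmony at that moment is C minor triad (C, E♭, G); F♯ is not a chord tone.
It is held over (the same pitch as the preceding F♯) and then sustained as the same pitch into the next harmony.
Sustained through a change of harmony — a pedal tone.

Pedal tone (pedal point).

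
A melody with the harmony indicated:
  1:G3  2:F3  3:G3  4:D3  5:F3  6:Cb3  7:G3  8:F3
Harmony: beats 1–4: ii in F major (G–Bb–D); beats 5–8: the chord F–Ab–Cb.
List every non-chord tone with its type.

F3 (beat 2) — neighbor tone; G3 (beat 7) — appoggiatura.

The harmony at that moment is G minor triad (G, Bb, D); F3 is not a chord tone.
It is approached by step down from G3 and left by step up to G3.
Step away and step back to the same note — a neighbor tone (lower neighbor).
The harmony at that moment is F diminished triad (F, Ab, Cb); G3 is not a chord tone.
It is approached by leap up from Cb3 and left by step down to F3.
Leap in, step out — an appoggiatura.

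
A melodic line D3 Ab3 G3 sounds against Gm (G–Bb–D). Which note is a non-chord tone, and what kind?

Ab3 is an appoggiatura.

The harmony at that moment is G minor triad (G, Bb, D); Ab3 is not a chord tone.
It is approached by leap up from D3 and left by step down to G3.
Leap in, step out — an appoggiatura.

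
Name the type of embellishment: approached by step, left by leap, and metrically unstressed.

Approach: by step. Departure: by leap. Metric position: weak.
Step in, leap out, from a weak position — an escape tone (échappée). (It is the mirror image of the appoggiatura, which leaps in and steps out on a strong beat.)

Escape tone.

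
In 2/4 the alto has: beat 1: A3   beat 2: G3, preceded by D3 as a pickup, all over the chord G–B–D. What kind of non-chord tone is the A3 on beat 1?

Appoggiatura.

The harmony at that moment is G major triad (G, B, D); A3 is not a chord tone.
It is approached by leap up from D3 and left by step down to G3.
Leap in, step out, metrically accented — an appoggiatura.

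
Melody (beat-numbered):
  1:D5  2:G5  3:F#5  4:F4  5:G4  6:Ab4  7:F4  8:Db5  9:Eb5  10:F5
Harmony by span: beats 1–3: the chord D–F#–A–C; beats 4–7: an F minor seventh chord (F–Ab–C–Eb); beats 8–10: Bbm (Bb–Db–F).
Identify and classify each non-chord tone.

The harmony at that moment is D dominant seventh chord (D, F#, A, C); G5 is not a chord tone.
It is approached by leap up from D5 and left by step down to F#5.
Leap in, step out — an appoggiatura.
The harmony at that moment is F minor seventh chord (F, Ab, C, Eb); G4 is not a chord tone.
It is approached by step up from F4 and left by step up to Ab4.
Step in, step out in the same direction — a passing tone.
The harmony at that moment is Bb minor triad (Bb, Db, F); Eb5 is not a chord tone.
It is approached by step up from Db5 and left by step up to F5.
Step in, step out in the same direction — a passing tone.

G5 (beat 2) — appoggiatura; G4 (beat 5) — passing tone; Eb5 (beat 9) — passing tone.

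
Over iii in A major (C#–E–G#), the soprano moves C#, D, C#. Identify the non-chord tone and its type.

The harmony at that moment is C# minor triad (C#, E, G#); D is not a chord tone.
It is approached by step up from C# and left by step down to C#.
Step away and step back to the same note — a neighbor tone (upper neighbor).

D is a neighbor tone.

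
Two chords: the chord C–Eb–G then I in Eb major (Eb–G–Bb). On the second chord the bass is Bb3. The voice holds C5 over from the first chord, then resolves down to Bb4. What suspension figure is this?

At the second chord the bass is Bb3. The suspended C5 lies a ninth above the bass; after resolving down by step to Bb4, the interval above the bass becomes an octave.
Suspension figures are named by those two intervals: 9–8.

9–8 suspension.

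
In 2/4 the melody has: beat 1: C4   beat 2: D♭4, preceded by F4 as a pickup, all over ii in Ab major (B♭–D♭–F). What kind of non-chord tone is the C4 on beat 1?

The harmony at that moment is B♭ minor triad (B♭, D♭, F); C4 is not a chord tone.
It is approached by leap down from F4 and left by step up to D♭4.
Leap in, step out, metrically accented — an appoggiatura.

Appoggiatura.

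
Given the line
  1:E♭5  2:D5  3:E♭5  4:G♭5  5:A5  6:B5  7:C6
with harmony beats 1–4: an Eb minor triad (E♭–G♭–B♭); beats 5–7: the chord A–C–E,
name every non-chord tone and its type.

D5 (beat 2) — neighbor tone; B5 (beat 6) — passing tone.

The harmony at that moment is E♭ minor triad (E♭, G♭, B♭); D5 is not a chord tone.
It is approached by step down from E♭5 and left by step up to E♭5.
Step away and step back to the same note — a neighbor tone (lower neighbor).
The harmony at that moment is A minor triad (A, C, E); B5 is not a chord tone.
It is approached by step up from A5 and left by step up to C6.
Step in, step out in the same direction — a passing tone.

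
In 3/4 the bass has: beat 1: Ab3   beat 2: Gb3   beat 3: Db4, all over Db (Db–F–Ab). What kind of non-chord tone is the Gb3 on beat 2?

Escape tone.

The harmony at that moment is Db major triad (Db, F, Ab); Gb3 is not a chord tone.
It is approached by step down from Ab3 and left by leap up to Db4.
Step in, leap out, on a weak beat — an escape tone.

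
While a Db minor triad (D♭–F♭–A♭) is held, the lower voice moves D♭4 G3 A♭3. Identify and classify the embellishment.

G3 is an appoggiatura.

The harmony at that moment is D♭ minor triad (D♭, F♭, A♭); G3 is not a chord tone.
It is approached by leap down from D♭4 and left by step up to A♭3.
Leap in, step out — an appoggiatura.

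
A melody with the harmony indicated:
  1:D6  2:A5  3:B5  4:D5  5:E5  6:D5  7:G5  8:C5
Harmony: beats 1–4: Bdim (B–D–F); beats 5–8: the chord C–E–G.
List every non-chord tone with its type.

The harmony at that moment is B diminished triad (B, D, F); A5 is not a chord tone.
It is approached by leap down from D6 and left by step up to B5.
Leap in, step out — an appoggiatura.
The harmony at that moment is C major triad (C, E, G); D5 is not a chord tone.
It is approached by step down from E5 and left by leap up to G5.
Step in, leap out — an escape tone.

A5 (beat 2) — appoggiatura; D5 (beat 6) — escape tone.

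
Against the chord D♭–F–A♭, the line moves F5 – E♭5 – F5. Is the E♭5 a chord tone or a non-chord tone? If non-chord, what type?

Non-chord tone — a neighbor tone.

The harmony at that moment is D♭ major triad (D♭, F, A♭); E♭5 is not a chord tone.
It is approached by step down from F5 and left by step up to F5.
Step away and step back to the same note — a neighbor tone (lower neighbor).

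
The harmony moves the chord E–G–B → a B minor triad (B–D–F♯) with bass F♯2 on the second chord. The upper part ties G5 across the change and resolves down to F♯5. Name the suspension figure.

9–8 suspension.

At the second chord the bass is F♯2. The suspended G5 lies a ninth above the bass; after resolving down by step to F♯5, the interval above the bass becomes an octave.
Suspension figures are named by those two intervals: 9–8.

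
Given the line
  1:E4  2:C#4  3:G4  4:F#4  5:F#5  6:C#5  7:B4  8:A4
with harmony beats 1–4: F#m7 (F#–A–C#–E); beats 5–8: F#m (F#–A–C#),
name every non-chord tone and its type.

The harmony at that moment is F# minor seventh chord (F#, A, C#, E); G4 is not a chord tone.
It is approached by leap up from C#4 and left by step down to F#4.
Leap in, step out — an appoggiatura.
The harmony at that moment is F# minor triad (F#, A, C#); B4 is not a chord tone.
It is approached by step down from C#5 and left by step down to A4.
Step in, step out in the same direction — a passing tone.

G4 (beat 3) — appoggiatura; B4 (beat 7) — passing tone.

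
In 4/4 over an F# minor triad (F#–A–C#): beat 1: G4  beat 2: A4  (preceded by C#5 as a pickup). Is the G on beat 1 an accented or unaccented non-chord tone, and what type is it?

The harmony at that moment is F# minor triad (F#, A, C#); G4 is not a chord tone.
It is approached by leap down from C#5 and left by step up to A4.
Leap in, step out — an appoggiatura.
It falls on the downbeat, so it is accented.

Accented appoggiatura.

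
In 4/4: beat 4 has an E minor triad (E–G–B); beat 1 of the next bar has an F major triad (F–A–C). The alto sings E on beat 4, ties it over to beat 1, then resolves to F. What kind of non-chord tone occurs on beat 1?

The harmony at that moment is F major triad (F, A, C); E is not a chord tone.
It is held over (the same pitch as the preceding E) and left by step up to F.
Held over from the previous chord and resolving up by step — a retardation.

Retardation.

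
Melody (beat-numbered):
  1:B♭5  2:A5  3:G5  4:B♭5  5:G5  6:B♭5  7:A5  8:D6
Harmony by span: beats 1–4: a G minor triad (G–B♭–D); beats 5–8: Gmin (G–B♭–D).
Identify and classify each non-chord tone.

The harmony at that moment is G minor triad (G, B♭, D); A5 is not a chord tone.
It is approached by step down from B♭5 and left by step down to G5.
Step in, step out in the same direction — a passing tone.
The harmony at that moment is G minor triad (G, B♭, D); A5 is not a chord tone.
It is approached by step down from B♭5 and left by leap up to D6.
Step in, leap out — an escape tone.

A5 (beat 2) — passing tone; A5 (beat 7) — escape tone.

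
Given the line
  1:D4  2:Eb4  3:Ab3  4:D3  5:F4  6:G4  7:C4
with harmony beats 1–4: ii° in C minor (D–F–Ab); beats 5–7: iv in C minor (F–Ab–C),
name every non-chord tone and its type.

The harmony at that moment is D diminished triad (D, F, Ab); Eb4 is not a chord tone.
It is approached by step up from D4 and left by leap down to Ab3.
Step in, leap out — an escape tone.
The harmony at that moment is F minor triad (F, Ab, C); G4 is not a chord tone.
It is approached by step up from F4 and left by leap down to C4.
Step in, leap out — an escape tone.

Eb4 (beat 2) — escape tone; G4 (beat 6) — escape tone.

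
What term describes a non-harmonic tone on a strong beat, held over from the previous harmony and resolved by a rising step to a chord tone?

Retardation.

Approach: by preparation — the pitch is first a chord tone, then held (tied or repeated) while the harmony changes under it. Departure: up by step. Metric position: strong.
A prepared dissonance that resolves upward by step — a retardation. (The same figure resolving downward would be a suspension.)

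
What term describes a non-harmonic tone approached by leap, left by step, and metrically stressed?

Appoggiatura.

Approach: by leap. Departure: by step. Metric position: strong.
Leap in, step out, in a metrically strong position — an appoggiatura. (It is the mirror image of the escape tone, which steps in and leaps out from a weak position.)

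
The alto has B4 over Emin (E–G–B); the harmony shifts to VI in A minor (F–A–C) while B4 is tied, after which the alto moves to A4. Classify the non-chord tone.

The harmony at that moment is F major triad (F, A, C); B4 is not a chord tone.
It is held over (the same pitch as the preceding B4) and left by step down to A4.
Held over from the previous chord and resolving down by step — a suspension.

B4 is a suspension.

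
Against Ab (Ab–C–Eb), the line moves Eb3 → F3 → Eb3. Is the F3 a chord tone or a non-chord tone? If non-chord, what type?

Non-chord tone — a neighbor tone.

The harmony at that moment is Ab major triad (Ab, C, Eb); F3 is not a chord tone.
It is approached by step up from Eb3 and left by step down to Eb3.
Step away and step back to the same note — a neighbor tone (upper neighbor).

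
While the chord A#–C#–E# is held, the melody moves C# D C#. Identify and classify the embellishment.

D is a neighbor tone.

The harmony at that moment is A# minor triad (A#, C#, E#); D is not a chord tone.
It is approached by step up from C# and left by step down to C#.
Step away and step back to the same note — a neighbor tone (upper neighbor).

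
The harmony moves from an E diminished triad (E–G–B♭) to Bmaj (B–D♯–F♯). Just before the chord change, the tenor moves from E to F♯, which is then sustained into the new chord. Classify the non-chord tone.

The harmony at that moment is E diminished triad (E, G, B♭); F♯ is not a chord tone.
It is approached by step up from E and then sustained as the same pitch into the next harmony.
Arriving early and becoming a chord tone when the harmony changes — an anticipation.

F♯ is an anticipation.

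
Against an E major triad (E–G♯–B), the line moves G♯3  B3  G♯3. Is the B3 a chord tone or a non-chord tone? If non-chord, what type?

E major triad contains E, G♯, B; B is the fifth, so it is a chord tone.

Chord tone (the fifth of E major triad).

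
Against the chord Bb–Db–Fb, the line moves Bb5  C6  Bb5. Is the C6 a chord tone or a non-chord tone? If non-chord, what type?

Non-chord tone — a neighbor tone.

The harmony at that moment is Bb diminished triad (Bb, Db, Fb); C6 is not a chord tone.
It is approached by step up from Bb5 and left by step down to Bb5.
Step away and step back to the same note — a neighbor tone (upper neighbor).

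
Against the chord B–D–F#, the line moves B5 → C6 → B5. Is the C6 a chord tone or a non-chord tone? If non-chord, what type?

The harmony at that moment is B minor triad (B, D, F#); C6 is not a chord tone.
It is approached by step up from B5 and left by step down to B5.
Step away and step back to the same note — a neighbor tone (upper neighbor).

Non-chord tone — a neighbor tone.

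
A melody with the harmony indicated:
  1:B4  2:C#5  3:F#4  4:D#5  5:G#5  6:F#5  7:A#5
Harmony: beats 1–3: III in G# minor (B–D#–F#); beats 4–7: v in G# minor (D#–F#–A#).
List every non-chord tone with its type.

The harmony at that moment is B major triad (B, D#, F#); C#5 is not a chord tone.
It is approached by step up from B4 and left by leap down to F#4.
Step in, leap out — an escape tone.
The harmony at that moment is D# minor triad (D#, F#, A#); G#5 is not a chord tone.
It is approached by leap up from D#5 and left by step down to F#5.
Leap in, step out — an appoggiatura.

C#5 (beat 2) — escape tone; G#5 (beat 5) — appoggiatura.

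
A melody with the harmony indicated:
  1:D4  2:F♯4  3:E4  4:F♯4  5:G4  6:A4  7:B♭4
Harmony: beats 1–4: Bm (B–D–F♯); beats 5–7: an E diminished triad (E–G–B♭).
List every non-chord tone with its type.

E4 (beat 3) — neighbor tone; A4 (beat 6) — passing tone.

The harmony at that moment is B minor triad (B, D, F♯); E4 is not a chord tone.
It is approached by step down from F♯4 and left by step up to F♯4.
Step away and step back to the same note — a neighbor tone (lower neighbor).
The harmony at that moment is E diminished triad (E, G, B♭); A4 is not a chord tone.
It is approached by step up from G4 and left by step up to B♭4.
Step in, step out in the same direction — a passing tone.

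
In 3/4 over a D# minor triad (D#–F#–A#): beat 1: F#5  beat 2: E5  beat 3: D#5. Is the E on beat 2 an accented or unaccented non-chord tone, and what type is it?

The harmony at that moment is D# minor triad (D#, F#, A#); E5 is not a chord tone.
It is approached by step down from F#5 and left by step down to D#5.
Step in, step out in the same direction — a passing tone.
It falls on a weak beat, so it is unaccented.

Unaccented passing tone.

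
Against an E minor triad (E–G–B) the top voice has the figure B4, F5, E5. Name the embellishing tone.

The harmony at that moment is E minor triad (E, G, B); F5 is not a chord tone.
It is approached by leap up from B4 and left by step down to E5.
Leap in, step out — an appoggiatura.

F5 is an appoggiatura.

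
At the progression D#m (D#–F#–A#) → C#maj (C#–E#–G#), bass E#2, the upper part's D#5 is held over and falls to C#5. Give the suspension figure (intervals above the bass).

7–6 suspension.

At the second chord the bass is E#2. The suspended D#5 lies a seventh above the bass; after resolving down by step to C#5, the interval above the bass becomes a sixth.
Suspension figures are named by those two intervals: 7–6.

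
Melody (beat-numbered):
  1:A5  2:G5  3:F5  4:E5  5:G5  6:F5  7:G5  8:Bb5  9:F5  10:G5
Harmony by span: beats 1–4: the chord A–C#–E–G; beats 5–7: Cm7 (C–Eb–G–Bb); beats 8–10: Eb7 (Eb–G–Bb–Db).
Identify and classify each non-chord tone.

F5 (beat 3) — passing tone; F5 (beat 6) — neighbor tone; F5 (beat 9) — appoggiatura.

The harmony at that moment is A dominant seventh chord (A, C#, E, G); F5 is not a chord tone.
It is approached by step down from G5 and left by step down to E5.
Step in, step out in the same direction — a passing tone.
The harmony at that moment is C minor seventh chord (C, Eb, G, Bb); F5 is not a chord tone.
It is approached by step down from G5 and left by step up to G5.
Step away and step back to the same note — a neighbor tone (lower neighbor).
The harmony at that moment is Eb dominant seventh chord (Eb, G, Bb, Db); F5 is not a chord tone.
It is approached by leap down from Bb5 and left by step up to G5.
Leap in, step out — an appoggiatura.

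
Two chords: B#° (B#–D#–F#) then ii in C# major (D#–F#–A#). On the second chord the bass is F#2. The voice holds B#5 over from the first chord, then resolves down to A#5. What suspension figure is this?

4–3 suspension.

At the second chord the bass is F#2. The suspended B#5 lies a fourth above the bass; after resolving down by step to A#5, the interval above the bass becomes a third.
Suspension figures are named by those two intervals: 4–3.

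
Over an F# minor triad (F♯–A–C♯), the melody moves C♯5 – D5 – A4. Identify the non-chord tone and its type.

D5 is an escape tone.

The harmony at that moment is F♯ minor triad (F♯, A, C♯); D5 is not a chord tone.
It is approached by step up from C♯5 and left by leap down to A4.
Step in, leap out — an escape tone.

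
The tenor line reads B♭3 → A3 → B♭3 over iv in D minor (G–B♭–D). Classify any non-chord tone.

A3 is a neighbor tone.

The harmony at that moment is G minor triad (G, B♭, D); A3 is not a chord tone.
It is approached by step down from B♭3 and left by step up to B♭3.
Step away and step back to the same note — a neighbor tone (lower neighbor).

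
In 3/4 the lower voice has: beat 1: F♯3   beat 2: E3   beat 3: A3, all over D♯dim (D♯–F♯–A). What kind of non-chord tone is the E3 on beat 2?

The harmony at that moment is D♯ diminished triad (D♯, F♯, A); E3 is not a chord tone.
It is approached by step down from F♯3 and left by leap up to A3.
Step in, leap out, on a weak beat — an escape tone.

Escape tone.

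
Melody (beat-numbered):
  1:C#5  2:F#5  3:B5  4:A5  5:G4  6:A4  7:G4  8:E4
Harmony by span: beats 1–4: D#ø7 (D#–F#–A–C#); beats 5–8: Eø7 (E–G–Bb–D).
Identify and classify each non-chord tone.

B5 (beat 3) — appoggiatura; A4 (beat 6) — neighbor tone.

The harmony at that moment is D# half-diminished seventh chord (D#, F#, A, C#); B5 is not a chord tone.
It is approached by leap up from F#5 and left by step down to A5.
Leap in, step out — an appoggiatura.
The harmony at that moment is E half-diminished seventh chord (E, G, Bb, D); A4 is not a chord tone.
It is approached by step up from G4 and left by step down to G4.
Step away and step back to the same note — a neighbor tone (upper neighbor).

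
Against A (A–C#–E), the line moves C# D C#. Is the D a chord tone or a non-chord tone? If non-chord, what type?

The harmony at that moment is A major triad (A, C#, E); D is not a chord tone.
It is approached by step up from C# and left by step down to C#.
Step away and step back to the same note — a neighbor tone (upper neighbor).

Non-chord tone — a neighbor tone.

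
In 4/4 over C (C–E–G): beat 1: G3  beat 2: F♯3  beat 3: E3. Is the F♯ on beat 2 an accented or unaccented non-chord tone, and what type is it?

Unaccented passing tone.

The harmony at that moment is C major triad (C, E, G); F♯3 is not a chord tone.
It is approached by step down from G3 and left by step down to E3.
Step in, step out in the same direction — a passing tone.
It falls on a weak beat, so it is unaccented.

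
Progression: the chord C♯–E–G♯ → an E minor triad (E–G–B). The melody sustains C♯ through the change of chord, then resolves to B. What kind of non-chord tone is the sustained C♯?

C♯ is a suspension.

The harmony at that moment is E minor triad (E, G, B); C♯ is not a chord tone.
It is held over (the same pitch as the preceding C♯) and left by step down to B.
Held over from the previous chord and resolving down by step — a suspension.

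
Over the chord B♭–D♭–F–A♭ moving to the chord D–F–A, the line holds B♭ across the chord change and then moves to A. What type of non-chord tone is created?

B♭ is a suspension.

The harmony at that moment is D minor triad (D, F, A); B♭ is not a chord tone.
It is held over (the same pitch as the preceding B♭) and left by step down to A.
Held over from the previous chord and resolving down by step — a suspension.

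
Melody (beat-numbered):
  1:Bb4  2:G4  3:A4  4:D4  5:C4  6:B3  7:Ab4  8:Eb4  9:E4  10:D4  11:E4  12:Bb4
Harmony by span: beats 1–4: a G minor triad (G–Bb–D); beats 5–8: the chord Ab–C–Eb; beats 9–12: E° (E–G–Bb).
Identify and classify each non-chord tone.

The harmony at that moment is G minor triad (G, Bb, D); A4 is not a chord tone.
It is approached by step up from G4 and left by leap down to D4.
Step in, leap out — an escape tone.
The harmony at that moment is Ab major triad (Ab, C, Eb); B3 is not a chord tone.
It is approached by step down from C4 and left by leap up to Ab4.
Step in, leap out — an escape tone.
The harmony at that moment is E diminished triad (E, G, Bb); D4 is not a chord tone.
It is approached by step down from E4 and left by step up to E4.
Step away and step back to the same note — a neighbor tone (lower neighbor).

A4 (beat 3) — escape tone; B3 (beat 6) — escape tone; D4 (beat 10) — neighbor tone.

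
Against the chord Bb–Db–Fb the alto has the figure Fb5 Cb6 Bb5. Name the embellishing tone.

Cb6 is an appoggiatura.

The harmony at that moment is Bb diminished triad (Bb, Db, Fb); Cb6 is not a chord tone.
It is approached by leap up from Fb5 and left by step down to Bb5.
Leap in, step out — an appoggiatura.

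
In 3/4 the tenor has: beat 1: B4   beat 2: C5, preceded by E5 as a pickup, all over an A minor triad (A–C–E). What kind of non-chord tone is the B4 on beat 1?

Appoggiatura.

The harmony at that moment is A minor triad (A, C, E); B4 is not a chord tone.
It is approached by leap down from E5 and left by step up to C5.
Leap in, step out, metrically accented — an appoggiatura.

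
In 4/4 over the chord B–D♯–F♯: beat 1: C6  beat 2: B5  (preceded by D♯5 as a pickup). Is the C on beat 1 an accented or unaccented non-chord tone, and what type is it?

Accented appoggiatura.

The harmony at that moment is B major triad (B, D♯, F♯); C6 is not a chord tone.
It is approached by leap up from D♯5 and left by step down to B5.
Leap in, step out — an appoggiatura.
It falls on the downbeat, so it is accented.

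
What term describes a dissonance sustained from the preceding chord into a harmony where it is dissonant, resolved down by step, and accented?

Approach: by preparation — the pitch is first a chord tone, then held (tied or repeated) while the harmony changes under it. Departure: down by step. Metric position: strong.
A prepared dissonance that resolves downward by step — a suspension. (The same figure resolving upward would be a retardation.)

Suspension.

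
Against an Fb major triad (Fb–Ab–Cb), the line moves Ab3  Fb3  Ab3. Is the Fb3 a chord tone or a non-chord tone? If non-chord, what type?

Chord tone (the root of Fb major triad).

Fb major triad contains Fb, Ab, Cb; Fb is the root, so it is a chord tone.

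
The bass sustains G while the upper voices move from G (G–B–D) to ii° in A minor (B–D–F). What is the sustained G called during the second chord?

The harmony at that moment is B diminished triad (B, D, F); G is not a chord tone.
It is held over (the same pitch as the preceding G) and then sustained as the same pitch into the next harmony.
Sustained through a change of harmony — a pedal tone.

Pedal tone (pedal point).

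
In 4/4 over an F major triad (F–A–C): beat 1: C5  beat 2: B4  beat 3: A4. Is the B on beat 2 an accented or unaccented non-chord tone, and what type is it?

The harmony at that moment is F major triad (F, A, C); B4 is not a chord tone.
It is approached by step down from C5 and left by step down to A4.
Step in, step out in the same direction — a passing tone.
It falls on a weak beat, so it is unaccented.

Unaccented passing tone.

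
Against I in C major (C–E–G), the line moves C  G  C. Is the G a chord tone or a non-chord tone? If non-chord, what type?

Chord tone (the fifth of C major triad).

C major triad contains C, E, G; G is the fifth, so it is a chord tone.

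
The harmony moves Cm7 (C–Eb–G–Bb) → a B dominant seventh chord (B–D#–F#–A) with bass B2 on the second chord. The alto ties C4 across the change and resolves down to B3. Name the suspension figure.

At the second chord the bass is B2. The suspended C4 lies a ninth above the bass; after resolving down by step to B3, the interval above the bass becomes an octave.
Suspension figures are named by those two intervals: 9–8.

9–8 suspension.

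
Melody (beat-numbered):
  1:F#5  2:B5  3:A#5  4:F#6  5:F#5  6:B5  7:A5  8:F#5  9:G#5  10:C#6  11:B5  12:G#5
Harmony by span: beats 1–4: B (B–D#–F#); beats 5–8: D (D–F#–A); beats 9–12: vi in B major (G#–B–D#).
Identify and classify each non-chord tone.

A#5 (beat 3) — escape tone; B5 (beat 6) — appoggiatura; C#6 (beat 10) — appoggiatura.

The harmony at that moment is B major triad (B, D#, F#); A#5 is not a chord tone.
It is approached by step down from B5 and left by leap up to F#6.
Step in, leap out — an escape tone.
The harmony at that moment is D major triad (D, F#, A); B5 is not a chord tone.
It is approached by leap up from F#5 and left by step down to A5.
Leap in, step out — an appoggiatura.
The harmony at that moment is G# minor triad (G#, B, D#); C#6 is not a chord tone.
It is approached by leap up from G#5 and left by step down to B5.
Leap in, step out — an appoggiatura.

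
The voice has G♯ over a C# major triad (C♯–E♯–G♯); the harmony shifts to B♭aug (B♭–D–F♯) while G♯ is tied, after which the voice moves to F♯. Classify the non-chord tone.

The harmony at that moment is B♭ augmented triad (B♭, D, F♯); G♯ is not a chord tone.
It is held over (the same pitch as the preceding G♯) and left by step down to F♯.
Held over from the previous chord and resolving down by step — a suspension.

G♯ is a suspension.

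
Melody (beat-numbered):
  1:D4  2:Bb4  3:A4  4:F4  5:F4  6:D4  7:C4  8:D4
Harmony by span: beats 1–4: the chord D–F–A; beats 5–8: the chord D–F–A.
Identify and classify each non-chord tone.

Bb4 (beat 2) — appoggiatura; C4 (beat 7) — neighbor tone.

The harmony at that moment is D minor triad (D, F, A); Bb4 is not a chord tone.
It is approached by leap up from D4 and left by step down to A4.
Leap in, step out — an appoggiatura.
The harmony at that moment is D minor triad (D, F, A); C4 is not a chord tone.
It is approached by step down from D4 and left by step up to D4.
Step away and step back to the same note — a neighbor tone (lower neighbor).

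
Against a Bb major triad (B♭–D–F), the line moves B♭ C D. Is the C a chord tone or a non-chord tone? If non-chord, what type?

The harmony at that moment is B♭ major triad (B♭, D, F); C is not a chord tone.
It is approached by step up from B♭ and left by step up to D.
Step in, step out in the same direction — a passing tone.

Non-chord tone — a passing tone.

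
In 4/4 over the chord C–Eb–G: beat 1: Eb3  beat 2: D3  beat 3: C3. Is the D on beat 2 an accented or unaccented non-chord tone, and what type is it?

The harmony at that moment is C minor triad (C, Eb, G); D3 is not a chord tone.
It is approached by step down from Eb3 and left by step down to C3.
Step in, step out in the same direction — a passing tone.
It falls on a weak beat, so it is unaccented.

Unaccented passing tone.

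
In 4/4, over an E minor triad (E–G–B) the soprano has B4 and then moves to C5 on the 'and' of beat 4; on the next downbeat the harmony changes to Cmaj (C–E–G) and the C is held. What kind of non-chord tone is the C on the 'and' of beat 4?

Anticipation.

The harmony at that moment is E minor triad (E, G, B); C5 is not a chord tone.
It is approached by step up from B4 and then sustained as the same pitch into the next harmony.
Arriving early and becoming a chord tone when the harmony changes — an anticipation.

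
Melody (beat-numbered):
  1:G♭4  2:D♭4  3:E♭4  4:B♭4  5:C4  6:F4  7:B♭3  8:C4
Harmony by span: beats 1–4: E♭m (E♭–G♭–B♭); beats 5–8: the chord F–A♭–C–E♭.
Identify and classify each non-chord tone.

D♭4 (beat 2) — appoggiatura; B♭3 (beat 7) — appoggiatura.

The harmony at that moment is E♭ minor triad (E♭, G♭, B♭); D♭4 is not a chord tone.
It is approached by leap down from G♭4 and left by step up to E♭4.
Leap in, step out — an appoggiatura.
The harmony at that moment is F minor seventh chord (F, A♭, C, E♭); B♭3 is not a chord tone.
It is approached by leap down from F4 and left by step up to C4.
Leap in, step out — an appoggiatura.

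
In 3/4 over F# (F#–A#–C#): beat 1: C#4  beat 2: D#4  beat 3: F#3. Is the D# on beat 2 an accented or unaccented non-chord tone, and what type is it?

Unaccented escape tone.

The harmony at that moment is F# major triad (F#, A#, C#); D#4 is not a chord tone.
It is approached by step up from C#4 and left by leap down to F#3.
Step in, leap out — an escape tone.
It falls on a weak beat, so it is unaccented.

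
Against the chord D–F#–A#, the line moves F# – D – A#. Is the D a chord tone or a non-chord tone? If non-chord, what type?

D augmented triad contains D, F#, A#; D is the root, so it is a chord tone.

Chord tone (the root of D augmented triad).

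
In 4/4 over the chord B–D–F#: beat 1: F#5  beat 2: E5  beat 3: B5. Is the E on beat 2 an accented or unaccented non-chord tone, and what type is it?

Unaccented escape tone.

The harmony at that moment is B minor triad (B, D, F#); E5 is not a chord tone.
It is approached by step down from F#5 and left by leap up to B5.
Step in, leap out — an escape tone.
It falls on a weak beat, so it is unaccented.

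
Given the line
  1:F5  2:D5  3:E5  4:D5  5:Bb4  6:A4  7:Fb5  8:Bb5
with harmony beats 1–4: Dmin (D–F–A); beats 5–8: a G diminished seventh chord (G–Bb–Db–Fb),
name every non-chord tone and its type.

E5 (beat 3) — neighbor tone; A4 (beat 6) — escape tone.

The harmony at that moment is D minor triad (D, F, A); E5 is not a chord tone.
It is approached by step up from D5 and left by step down to D5.
Step away and step back to the same note — a neighbor tone (upper neighbor).
The harmony at that moment is G diminished seventh chord (G, Bb, Db, Fb); A4 is not a chord tone.
It is approached by step down from Bb4 and left by leap up to Fb5.
Step in, leap out — an escape tone.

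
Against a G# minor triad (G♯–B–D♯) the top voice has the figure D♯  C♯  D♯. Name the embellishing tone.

The harmony at that moment is G♯ minor triad (G♯, B, D♯); C♯ is not a chord tone.
It is approached by step down from D♯ and left by step up to D♯.
Step away and step back to the same note — a neighbor tone (lower neighbor).

C♯ is a neighbor tone.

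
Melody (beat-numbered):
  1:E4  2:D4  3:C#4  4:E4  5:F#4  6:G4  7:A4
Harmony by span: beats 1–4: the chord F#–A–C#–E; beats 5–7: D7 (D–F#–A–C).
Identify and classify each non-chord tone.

D4 (beat 2) — passing tone; G4 (beat 6) — passing tone.

The harmony at that moment is F# minor seventh chord (F#, A, C#, E); D4 is not a chord tone.
It is approached by step down from E4 and left by step down to C#4.
Step in, step out in the same direction — a passing tone.
The harmony at that moment is D dominant seventh chord (D, F#, A, C); G4 is not a chord tone.
It is approached by step up from F#4 and left by step up to A4.
Step in, step out in the same direction — a passing tone.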